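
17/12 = 1.42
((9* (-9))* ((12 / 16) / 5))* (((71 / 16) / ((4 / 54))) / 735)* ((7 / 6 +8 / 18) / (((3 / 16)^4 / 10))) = -3162624 / 245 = -12908.67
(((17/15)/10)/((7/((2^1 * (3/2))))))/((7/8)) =68/1225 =0.06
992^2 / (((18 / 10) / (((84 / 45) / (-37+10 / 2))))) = -861056 / 27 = -31890.96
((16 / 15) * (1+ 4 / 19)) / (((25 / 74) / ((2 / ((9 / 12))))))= 10.19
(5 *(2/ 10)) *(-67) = -67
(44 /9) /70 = 22 /315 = 0.07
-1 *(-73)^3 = 389017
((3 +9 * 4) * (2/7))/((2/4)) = 156/7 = 22.29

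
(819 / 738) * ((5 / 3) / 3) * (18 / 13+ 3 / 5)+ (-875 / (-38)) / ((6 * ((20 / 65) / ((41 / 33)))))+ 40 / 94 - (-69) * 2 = 155.15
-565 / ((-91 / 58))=32770 / 91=360.11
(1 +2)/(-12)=-1/4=-0.25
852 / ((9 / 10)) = 2840 / 3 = 946.67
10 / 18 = 5 / 9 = 0.56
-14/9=-1.56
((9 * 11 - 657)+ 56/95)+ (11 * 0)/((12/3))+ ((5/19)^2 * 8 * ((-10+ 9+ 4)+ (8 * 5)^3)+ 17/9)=567002551/16245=34903.20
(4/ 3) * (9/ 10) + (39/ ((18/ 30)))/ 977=6187/ 4885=1.27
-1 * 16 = -16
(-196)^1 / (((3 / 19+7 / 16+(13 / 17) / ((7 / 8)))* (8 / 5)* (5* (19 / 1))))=-46648 / 53155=-0.88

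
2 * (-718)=-1436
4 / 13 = 0.31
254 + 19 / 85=21609 / 85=254.22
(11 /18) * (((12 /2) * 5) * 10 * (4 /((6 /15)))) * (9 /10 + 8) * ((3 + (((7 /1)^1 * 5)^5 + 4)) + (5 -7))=2570946026000 /3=856982008666.67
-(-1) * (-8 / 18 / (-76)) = 1 / 171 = 0.01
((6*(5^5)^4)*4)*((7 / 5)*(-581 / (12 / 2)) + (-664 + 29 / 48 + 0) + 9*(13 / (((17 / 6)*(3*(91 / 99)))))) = -427068500518798828125 / 238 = -1794405464364700958.51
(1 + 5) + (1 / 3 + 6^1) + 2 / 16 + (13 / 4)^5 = 1152151 / 3072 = 375.05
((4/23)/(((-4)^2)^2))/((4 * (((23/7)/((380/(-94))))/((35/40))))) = -4655/25459712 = -0.00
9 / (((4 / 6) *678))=9 / 452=0.02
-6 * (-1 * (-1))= -6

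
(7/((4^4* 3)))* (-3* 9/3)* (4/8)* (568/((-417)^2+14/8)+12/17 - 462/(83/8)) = 225790046349/125624242304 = 1.80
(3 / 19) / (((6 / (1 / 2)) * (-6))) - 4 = -1825 / 456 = -4.00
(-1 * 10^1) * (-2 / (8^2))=5 / 16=0.31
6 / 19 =0.32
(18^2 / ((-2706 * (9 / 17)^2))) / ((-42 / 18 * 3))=578 / 9471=0.06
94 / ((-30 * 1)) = -47 / 15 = -3.13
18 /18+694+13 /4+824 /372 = 260573 /372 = 700.47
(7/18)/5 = 7/90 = 0.08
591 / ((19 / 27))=15957 / 19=839.84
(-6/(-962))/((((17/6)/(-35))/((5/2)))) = -1575/8177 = -0.19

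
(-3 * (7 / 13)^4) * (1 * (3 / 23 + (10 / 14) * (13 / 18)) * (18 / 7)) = -275331 / 656903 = -0.42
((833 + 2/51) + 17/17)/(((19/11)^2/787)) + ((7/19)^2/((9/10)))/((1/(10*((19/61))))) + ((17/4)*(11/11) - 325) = 219688.18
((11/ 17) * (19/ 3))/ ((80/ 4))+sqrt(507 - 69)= 209/ 1020+sqrt(438)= 21.13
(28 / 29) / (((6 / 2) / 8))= 224 / 87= 2.57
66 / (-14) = -33 / 7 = -4.71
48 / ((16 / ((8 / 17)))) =24 / 17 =1.41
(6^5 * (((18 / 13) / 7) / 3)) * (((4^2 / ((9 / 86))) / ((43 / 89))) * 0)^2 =0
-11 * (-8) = 88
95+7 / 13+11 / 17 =21257 / 221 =96.19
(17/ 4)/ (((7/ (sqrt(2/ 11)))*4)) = 17*sqrt(22)/ 1232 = 0.06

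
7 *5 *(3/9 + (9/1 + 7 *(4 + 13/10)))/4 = 9751/24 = 406.29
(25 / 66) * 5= 1.89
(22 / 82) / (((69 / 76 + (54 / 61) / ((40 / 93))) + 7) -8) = 127490 / 934267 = 0.14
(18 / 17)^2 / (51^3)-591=-839135475 / 1419857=-591.00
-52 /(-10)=26 /5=5.20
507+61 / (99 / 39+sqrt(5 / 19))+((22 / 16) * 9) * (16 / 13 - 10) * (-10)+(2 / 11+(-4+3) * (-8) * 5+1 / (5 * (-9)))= 105832799186 / 63854505 - 10309 * sqrt(95) / 19846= 1652.34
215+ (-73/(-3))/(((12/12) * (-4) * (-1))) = 2653/12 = 221.08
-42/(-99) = 14/33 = 0.42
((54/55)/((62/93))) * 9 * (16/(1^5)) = 11664/55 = 212.07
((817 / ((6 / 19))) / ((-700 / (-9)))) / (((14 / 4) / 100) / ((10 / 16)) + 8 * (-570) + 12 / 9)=-698535 / 95730824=-0.01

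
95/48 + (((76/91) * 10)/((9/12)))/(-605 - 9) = 876565/446992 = 1.96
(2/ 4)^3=1/ 8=0.12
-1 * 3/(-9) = 1/3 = 0.33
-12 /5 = -2.40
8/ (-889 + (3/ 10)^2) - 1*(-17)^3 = 436720683/ 88891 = 4912.99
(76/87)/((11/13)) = 988/957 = 1.03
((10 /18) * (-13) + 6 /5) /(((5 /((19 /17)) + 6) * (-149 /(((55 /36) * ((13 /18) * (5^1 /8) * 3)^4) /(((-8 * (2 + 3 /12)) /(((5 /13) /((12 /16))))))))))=-388862134375 /688466912477184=-0.00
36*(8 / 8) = 36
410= 410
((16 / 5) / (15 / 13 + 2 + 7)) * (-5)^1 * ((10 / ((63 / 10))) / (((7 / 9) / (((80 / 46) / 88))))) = -26000 / 409101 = -0.06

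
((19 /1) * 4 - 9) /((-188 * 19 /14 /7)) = -3283 /1786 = -1.84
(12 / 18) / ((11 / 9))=0.55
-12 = -12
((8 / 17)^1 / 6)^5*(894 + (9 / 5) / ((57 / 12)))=100352 / 37805535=0.00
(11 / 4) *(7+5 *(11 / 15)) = 88 / 3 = 29.33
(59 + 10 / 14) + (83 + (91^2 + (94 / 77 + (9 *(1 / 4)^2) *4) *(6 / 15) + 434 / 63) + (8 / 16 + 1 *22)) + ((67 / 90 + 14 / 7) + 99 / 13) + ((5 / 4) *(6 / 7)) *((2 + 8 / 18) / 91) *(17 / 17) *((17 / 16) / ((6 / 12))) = 1423527401 / 168168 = 8464.91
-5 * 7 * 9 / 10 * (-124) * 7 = 27342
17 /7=2.43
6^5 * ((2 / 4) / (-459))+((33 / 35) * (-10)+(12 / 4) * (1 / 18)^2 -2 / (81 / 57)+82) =805855 / 12852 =62.70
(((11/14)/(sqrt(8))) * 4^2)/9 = 22 * sqrt(2)/63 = 0.49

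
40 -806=-766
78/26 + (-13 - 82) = -92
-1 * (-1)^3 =1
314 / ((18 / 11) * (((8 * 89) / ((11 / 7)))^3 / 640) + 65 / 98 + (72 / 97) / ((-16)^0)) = 0.00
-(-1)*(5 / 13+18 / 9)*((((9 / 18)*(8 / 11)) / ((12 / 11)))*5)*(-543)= -28055 / 13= -2158.08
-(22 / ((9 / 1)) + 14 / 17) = -500 / 153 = -3.27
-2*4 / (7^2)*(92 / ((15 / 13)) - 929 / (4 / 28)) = 770792 / 735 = 1048.70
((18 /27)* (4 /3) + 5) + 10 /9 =7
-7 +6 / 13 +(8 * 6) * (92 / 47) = 53413 / 611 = 87.42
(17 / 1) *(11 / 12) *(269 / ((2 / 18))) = 150909 / 4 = 37727.25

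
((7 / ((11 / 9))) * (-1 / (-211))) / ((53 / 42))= 2646 / 123013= 0.02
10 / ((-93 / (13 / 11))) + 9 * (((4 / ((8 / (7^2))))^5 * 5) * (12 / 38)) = 39011244223625 / 310992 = 125441311.11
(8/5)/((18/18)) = 8/5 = 1.60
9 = 9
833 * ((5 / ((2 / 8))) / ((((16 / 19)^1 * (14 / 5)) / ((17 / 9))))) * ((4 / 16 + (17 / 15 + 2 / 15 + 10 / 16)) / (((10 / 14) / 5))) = 345740815 / 1728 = 200081.49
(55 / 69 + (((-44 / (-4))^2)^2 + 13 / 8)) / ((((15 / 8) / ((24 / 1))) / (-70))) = -905314928 / 69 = -13120506.20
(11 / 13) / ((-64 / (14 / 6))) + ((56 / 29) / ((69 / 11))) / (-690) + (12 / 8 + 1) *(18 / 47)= 25001686583 / 26995250880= 0.93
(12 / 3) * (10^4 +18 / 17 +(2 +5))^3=19699549899045412 / 4913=4009678383685.20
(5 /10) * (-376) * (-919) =172772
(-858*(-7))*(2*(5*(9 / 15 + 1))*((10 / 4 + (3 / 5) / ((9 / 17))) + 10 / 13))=2115344 / 5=423068.80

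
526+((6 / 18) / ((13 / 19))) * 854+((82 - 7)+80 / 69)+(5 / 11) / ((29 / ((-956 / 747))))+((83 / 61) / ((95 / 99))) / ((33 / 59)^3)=4661229220686028 / 4541806198215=1026.29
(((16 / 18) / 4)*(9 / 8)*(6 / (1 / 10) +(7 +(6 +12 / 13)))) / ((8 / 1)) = 961 / 416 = 2.31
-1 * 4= -4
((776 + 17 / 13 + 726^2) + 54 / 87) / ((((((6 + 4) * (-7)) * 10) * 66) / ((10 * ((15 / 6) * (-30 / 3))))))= 995004655 / 348348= 2856.35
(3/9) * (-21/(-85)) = 0.08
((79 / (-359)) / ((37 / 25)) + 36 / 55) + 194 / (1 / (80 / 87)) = 11370520781 / 63559155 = 178.90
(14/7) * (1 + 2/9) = 22/9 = 2.44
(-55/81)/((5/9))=-11/9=-1.22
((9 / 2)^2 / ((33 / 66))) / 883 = 81 / 1766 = 0.05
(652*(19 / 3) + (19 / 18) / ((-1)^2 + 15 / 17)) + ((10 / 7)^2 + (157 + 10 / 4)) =121121459 / 28224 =4291.43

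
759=759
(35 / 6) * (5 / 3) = 175 / 18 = 9.72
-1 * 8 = -8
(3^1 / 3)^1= 1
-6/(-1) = 6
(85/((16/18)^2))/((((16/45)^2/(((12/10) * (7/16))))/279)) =16337382075/131072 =124644.33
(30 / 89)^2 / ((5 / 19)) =3420 / 7921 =0.43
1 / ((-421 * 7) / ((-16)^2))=-256 / 2947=-0.09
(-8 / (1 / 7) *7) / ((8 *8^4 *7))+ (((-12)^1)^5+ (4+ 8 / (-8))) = -1019203591 / 4096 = -248829.00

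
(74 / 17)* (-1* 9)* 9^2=-3173.29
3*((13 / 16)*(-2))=-39 / 8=-4.88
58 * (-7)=-406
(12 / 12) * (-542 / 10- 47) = -506 / 5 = -101.20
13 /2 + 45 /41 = 7.60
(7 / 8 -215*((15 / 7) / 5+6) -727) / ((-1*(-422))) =-118063 / 23632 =-5.00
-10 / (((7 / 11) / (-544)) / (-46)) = -393234.29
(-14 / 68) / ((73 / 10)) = -35 / 1241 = -0.03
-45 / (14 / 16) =-51.43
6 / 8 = 3 / 4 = 0.75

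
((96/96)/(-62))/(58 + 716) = -0.00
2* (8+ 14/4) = 23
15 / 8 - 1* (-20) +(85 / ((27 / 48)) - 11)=11663 / 72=161.99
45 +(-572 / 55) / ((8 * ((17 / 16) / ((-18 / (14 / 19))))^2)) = -642.20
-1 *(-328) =328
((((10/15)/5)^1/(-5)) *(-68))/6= 68/225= 0.30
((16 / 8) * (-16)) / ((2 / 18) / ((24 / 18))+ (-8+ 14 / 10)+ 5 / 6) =1920 / 341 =5.63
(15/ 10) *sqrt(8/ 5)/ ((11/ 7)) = 21 *sqrt(10)/ 55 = 1.21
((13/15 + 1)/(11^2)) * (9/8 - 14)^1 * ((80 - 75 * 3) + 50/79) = 1644601/57354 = 28.67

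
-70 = -70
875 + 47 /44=38547 /44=876.07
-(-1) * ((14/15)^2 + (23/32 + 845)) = 6095447/7200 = 846.59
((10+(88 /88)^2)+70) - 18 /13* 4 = 981 /13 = 75.46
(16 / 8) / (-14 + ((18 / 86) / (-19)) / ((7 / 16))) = -5719 / 40105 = -0.14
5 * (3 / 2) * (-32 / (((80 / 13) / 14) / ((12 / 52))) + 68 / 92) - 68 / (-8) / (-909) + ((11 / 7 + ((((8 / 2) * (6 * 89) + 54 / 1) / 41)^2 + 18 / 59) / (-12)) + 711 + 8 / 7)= 10318903451839 / 29029494942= 355.46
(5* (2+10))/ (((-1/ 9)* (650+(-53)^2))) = -180/ 1153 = -0.16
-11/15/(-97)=11/1455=0.01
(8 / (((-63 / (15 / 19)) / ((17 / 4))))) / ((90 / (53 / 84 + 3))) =-5185 / 301644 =-0.02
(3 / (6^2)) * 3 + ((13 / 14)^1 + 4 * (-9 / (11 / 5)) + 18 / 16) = -8661 / 616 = -14.06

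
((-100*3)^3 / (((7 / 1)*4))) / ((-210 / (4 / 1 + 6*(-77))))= -103050000 / 49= -2103061.22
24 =24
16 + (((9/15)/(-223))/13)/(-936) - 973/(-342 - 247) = 47019809269/2663717160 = 17.65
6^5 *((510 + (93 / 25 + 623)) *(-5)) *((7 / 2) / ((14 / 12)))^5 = -10739548684.80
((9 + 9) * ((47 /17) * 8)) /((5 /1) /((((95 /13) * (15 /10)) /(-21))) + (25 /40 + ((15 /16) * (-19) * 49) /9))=-6172416 /1642387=-3.76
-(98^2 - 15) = -9589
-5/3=-1.67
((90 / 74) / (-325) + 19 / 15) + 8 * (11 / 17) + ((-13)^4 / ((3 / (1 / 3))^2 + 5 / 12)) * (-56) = -2353344775712 / 119833935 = -19638.38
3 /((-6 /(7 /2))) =-7 /4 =-1.75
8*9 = 72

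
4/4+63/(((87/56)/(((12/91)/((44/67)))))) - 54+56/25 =-4418343/103675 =-42.62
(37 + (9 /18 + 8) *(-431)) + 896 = -5461 /2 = -2730.50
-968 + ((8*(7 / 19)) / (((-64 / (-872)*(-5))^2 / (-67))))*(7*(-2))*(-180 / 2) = -351231827 / 190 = -1848588.56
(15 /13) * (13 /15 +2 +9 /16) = 823 /208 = 3.96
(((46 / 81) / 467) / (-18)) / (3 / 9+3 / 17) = -0.00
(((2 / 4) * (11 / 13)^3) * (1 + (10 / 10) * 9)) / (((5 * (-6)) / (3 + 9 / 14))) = -0.37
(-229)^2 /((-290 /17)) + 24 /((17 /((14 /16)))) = -15149359 /4930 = -3072.89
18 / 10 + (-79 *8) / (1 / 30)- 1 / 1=-18959.20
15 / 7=2.14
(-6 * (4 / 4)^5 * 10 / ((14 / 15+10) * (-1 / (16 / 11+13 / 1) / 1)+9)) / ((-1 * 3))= 47700 / 19661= 2.43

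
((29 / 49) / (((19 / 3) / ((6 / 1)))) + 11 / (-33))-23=-63604 / 2793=-22.77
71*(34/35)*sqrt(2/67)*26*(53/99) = 165.87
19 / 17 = 1.12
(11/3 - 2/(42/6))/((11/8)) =568/231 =2.46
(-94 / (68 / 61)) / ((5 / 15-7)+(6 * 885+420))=-8601 / 583780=-0.01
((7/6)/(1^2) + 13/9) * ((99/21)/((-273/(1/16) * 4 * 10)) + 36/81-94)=-244.28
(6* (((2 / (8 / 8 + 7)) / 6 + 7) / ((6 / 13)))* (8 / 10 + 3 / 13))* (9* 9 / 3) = 101907 / 40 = 2547.68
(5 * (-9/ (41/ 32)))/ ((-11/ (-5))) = -7200/ 451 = -15.96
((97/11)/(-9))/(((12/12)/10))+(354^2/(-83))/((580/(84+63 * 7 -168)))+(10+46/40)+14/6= -4411479509/4765860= -925.64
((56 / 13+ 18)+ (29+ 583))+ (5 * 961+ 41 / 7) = 495510 / 91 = 5445.16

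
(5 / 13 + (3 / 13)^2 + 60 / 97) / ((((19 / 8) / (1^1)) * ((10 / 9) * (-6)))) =-103908 / 1557335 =-0.07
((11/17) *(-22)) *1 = -242/17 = -14.24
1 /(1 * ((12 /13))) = 13 /12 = 1.08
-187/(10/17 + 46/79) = -251141/1572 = -159.76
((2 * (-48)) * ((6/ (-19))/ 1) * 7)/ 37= 4032/ 703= 5.74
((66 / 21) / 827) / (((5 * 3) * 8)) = 11 / 347340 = 0.00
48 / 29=1.66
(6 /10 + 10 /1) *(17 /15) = 12.01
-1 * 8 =-8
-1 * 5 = -5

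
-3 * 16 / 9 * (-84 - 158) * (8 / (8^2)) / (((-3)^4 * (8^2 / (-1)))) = -121 / 3888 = -0.03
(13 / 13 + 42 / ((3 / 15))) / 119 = 211 / 119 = 1.77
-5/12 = -0.42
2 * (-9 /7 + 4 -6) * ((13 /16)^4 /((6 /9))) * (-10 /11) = 9853545 /2523136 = 3.91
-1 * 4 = -4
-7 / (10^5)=-7 / 100000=-0.00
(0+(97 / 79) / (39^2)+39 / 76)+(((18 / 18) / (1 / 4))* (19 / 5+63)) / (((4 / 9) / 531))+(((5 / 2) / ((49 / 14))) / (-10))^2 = 319237.72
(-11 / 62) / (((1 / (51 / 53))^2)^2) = -74417211 / 489209822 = -0.15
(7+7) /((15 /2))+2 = 3.87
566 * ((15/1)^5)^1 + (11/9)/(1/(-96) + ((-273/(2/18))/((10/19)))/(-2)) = 1444648005058010/3361161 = 429806250.00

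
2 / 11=0.18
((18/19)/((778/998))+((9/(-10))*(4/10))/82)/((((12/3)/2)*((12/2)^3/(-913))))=-620386239/242424800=-2.56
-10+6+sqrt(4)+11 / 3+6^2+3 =40.67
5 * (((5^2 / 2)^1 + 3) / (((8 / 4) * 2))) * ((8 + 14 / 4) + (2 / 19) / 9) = 610235 / 2736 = 223.04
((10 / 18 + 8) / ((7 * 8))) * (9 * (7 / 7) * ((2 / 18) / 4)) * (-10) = -55 / 144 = -0.38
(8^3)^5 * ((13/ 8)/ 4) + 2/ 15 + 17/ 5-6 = 214404767416283/ 15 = 14293651161085.53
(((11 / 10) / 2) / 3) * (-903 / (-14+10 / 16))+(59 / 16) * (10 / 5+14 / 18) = 1742693 / 77040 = 22.62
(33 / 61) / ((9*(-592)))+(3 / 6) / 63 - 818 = -817.99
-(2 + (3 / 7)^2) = -107 / 49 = -2.18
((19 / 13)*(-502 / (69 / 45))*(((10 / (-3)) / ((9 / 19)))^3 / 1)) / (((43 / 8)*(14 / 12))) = 5233691360000 / 196827813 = 26590.20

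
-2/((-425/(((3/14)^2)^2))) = 81/8163400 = 0.00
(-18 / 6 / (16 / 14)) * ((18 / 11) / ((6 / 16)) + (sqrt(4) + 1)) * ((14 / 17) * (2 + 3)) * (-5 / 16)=297675 / 11968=24.87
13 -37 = -24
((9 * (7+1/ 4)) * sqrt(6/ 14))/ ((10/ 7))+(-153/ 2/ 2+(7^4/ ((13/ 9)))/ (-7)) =-14337/ 52+261 * sqrt(21)/ 40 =-245.81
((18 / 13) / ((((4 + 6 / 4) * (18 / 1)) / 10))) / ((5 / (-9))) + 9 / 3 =393 / 143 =2.75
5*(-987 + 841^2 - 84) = 3531050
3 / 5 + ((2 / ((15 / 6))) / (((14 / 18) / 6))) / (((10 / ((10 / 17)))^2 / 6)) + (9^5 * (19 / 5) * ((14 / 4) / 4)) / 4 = 15887900571 / 323680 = 49085.21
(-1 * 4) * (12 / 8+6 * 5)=-126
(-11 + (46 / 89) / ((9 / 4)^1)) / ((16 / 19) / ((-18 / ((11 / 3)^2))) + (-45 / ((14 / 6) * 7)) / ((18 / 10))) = 72285633 / 14494273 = 4.99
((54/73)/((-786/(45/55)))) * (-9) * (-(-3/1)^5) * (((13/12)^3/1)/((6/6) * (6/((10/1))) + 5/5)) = 72072585/53858816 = 1.34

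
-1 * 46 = -46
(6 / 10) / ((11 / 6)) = 18 / 55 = 0.33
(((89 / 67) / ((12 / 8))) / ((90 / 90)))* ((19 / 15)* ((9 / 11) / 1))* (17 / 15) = 57494 / 55275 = 1.04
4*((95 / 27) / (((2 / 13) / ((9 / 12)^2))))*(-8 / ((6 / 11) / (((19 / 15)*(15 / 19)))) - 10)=-45695 / 36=-1269.31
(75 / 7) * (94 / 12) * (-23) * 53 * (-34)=24349525 / 7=3478503.57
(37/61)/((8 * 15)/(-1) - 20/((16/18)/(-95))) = 74/246135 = 0.00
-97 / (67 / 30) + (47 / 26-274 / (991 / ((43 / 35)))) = -2535568279 / 60421270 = -41.96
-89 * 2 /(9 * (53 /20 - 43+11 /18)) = 3560 /7153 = 0.50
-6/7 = -0.86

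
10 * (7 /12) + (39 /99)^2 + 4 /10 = 69571 /10890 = 6.39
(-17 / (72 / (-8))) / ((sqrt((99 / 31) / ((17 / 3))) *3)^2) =8959 / 24057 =0.37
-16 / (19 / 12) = -10.11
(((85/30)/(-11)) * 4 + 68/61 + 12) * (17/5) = 413542/10065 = 41.09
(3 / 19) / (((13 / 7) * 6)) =7 / 494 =0.01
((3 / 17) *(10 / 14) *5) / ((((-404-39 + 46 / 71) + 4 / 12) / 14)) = -639 / 32011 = -0.02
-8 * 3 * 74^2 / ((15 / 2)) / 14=-43808 / 35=-1251.66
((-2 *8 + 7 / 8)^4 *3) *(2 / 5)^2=25120.18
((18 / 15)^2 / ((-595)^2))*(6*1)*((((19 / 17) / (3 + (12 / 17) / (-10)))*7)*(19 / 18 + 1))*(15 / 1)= 8436 / 4197725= 0.00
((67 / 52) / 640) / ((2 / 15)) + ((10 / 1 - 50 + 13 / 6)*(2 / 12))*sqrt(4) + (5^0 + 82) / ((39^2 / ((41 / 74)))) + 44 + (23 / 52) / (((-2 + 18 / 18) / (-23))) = 2397730801 / 57627648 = 41.61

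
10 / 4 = 5 / 2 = 2.50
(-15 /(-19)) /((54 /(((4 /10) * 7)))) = 7 /171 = 0.04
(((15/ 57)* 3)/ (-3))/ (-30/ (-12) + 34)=-10/ 1387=-0.01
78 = 78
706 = 706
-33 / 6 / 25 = -11 / 50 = -0.22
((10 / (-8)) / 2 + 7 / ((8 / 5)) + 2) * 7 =161 / 4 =40.25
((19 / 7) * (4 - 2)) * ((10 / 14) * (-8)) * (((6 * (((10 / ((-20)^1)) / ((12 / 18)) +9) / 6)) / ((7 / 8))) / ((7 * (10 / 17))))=-71.03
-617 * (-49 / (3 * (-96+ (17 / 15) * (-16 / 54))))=-4081455 / 39016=-104.61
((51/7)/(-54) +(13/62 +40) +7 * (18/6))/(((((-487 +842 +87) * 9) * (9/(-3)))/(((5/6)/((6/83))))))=-0.06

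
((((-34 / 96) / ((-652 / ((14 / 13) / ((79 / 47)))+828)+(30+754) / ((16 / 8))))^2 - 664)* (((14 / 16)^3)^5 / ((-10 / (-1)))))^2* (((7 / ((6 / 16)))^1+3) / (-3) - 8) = -5679967391738942132689837095293496513355171015017761310113 / 4648256008492309772311689740992583629754740777307602944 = -1221.96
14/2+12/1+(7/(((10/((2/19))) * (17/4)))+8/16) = 63041/3230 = 19.52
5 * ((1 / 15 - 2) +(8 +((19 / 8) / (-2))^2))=28711 / 768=37.38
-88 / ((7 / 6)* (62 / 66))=-17424 / 217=-80.29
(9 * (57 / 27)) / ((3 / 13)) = 247 / 3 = 82.33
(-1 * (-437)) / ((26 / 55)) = 24035 / 26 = 924.42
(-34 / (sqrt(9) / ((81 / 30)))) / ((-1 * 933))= 51 / 1555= 0.03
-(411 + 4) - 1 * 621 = -1036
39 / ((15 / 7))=91 / 5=18.20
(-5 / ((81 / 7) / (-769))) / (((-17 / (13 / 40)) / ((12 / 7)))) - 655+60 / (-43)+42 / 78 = -666.75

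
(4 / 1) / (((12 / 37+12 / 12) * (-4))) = -37 / 49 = -0.76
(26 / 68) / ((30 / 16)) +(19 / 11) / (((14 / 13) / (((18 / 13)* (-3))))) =-126811 / 19635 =-6.46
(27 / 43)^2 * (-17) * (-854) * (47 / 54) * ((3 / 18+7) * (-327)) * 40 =-20081442780 / 43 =-467010297.21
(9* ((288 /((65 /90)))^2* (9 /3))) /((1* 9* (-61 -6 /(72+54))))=-846526464 /108329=-7814.40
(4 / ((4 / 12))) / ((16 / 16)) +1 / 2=25 / 2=12.50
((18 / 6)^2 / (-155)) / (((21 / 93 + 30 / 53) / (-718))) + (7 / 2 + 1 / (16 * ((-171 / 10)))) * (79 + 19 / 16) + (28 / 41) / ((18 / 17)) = 216419315957 / 648626560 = 333.66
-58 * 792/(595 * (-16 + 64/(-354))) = 508167/106505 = 4.77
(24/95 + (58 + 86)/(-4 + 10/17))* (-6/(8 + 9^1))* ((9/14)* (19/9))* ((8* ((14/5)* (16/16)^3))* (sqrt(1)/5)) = 5548032/61625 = 90.03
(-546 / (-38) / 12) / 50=91 / 3800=0.02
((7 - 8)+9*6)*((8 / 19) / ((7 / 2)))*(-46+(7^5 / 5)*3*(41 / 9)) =583760656 / 1995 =292611.86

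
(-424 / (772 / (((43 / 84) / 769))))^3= -11836763639 / 242213763422974800744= -0.00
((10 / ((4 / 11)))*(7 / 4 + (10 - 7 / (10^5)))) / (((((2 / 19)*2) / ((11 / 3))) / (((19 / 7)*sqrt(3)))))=51324869233*sqrt(3) / 3360000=26457.52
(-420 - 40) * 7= -3220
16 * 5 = 80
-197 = -197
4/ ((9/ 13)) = 52/ 9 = 5.78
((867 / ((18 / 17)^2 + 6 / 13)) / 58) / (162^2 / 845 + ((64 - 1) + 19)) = 917478185 / 10982206504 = 0.08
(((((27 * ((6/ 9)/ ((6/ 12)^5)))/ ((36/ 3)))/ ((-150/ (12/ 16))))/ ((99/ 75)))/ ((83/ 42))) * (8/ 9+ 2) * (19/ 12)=-3458/ 8217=-0.42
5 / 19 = 0.26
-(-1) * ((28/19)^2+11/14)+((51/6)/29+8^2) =4928323/73283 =67.25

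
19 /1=19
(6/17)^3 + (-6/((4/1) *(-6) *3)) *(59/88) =0.10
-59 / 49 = -1.20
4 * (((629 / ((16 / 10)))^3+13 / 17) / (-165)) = -528823658281 / 359040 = -1472882.29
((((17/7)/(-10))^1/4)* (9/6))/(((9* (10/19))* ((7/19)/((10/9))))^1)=-6137/105840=-0.06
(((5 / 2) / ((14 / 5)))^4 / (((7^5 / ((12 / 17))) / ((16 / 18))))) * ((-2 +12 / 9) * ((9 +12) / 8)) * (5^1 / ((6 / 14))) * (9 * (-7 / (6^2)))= 1953125 / 2304038016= 0.00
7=7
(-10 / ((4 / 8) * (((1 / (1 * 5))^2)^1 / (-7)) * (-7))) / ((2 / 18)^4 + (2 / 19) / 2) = -3116475 / 329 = -9472.57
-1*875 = -875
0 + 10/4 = 5/2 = 2.50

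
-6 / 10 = -3 / 5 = -0.60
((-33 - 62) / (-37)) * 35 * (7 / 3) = 23275 / 111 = 209.68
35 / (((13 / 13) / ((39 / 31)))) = 1365 / 31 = 44.03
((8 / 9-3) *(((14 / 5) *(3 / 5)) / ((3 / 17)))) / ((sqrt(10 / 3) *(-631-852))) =2261 *sqrt(30) / 1668375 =0.01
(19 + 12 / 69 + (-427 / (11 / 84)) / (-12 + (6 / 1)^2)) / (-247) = 59045 / 124982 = 0.47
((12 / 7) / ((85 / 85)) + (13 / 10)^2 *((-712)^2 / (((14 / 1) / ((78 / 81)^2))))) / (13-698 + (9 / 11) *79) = -19908989353 / 217642950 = -91.48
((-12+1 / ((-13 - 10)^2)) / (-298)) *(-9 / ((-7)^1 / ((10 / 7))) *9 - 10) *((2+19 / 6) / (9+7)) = 983785 / 11586687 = 0.08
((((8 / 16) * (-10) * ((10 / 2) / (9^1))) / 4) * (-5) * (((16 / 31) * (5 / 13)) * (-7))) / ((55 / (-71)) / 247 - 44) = 23607500 / 215299557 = 0.11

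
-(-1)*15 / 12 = 5 / 4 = 1.25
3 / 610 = 0.00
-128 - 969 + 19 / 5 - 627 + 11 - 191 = -9501 / 5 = -1900.20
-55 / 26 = -2.12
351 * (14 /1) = 4914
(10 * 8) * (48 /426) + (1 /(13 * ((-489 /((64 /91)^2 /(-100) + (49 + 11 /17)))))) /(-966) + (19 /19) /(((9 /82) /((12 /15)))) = 1389805197031554 /85248529463825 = 16.30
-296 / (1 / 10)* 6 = -17760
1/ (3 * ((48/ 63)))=7/ 16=0.44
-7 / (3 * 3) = -7 / 9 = -0.78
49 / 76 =0.64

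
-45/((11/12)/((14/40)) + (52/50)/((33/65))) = -5775/599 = -9.64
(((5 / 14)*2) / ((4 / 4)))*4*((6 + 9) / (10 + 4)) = 3.06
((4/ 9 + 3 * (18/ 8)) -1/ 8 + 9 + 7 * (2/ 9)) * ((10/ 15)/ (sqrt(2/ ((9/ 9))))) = 47 * sqrt(2)/ 8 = 8.31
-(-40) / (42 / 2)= 40 / 21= 1.90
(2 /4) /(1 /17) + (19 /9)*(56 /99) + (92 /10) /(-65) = 5532403 /579150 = 9.55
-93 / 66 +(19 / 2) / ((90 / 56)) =4457 / 990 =4.50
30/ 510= 1/ 17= 0.06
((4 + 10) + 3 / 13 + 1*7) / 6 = 46 / 13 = 3.54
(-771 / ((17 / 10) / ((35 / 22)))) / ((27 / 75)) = -1124375 / 561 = -2004.23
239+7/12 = 2875/12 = 239.58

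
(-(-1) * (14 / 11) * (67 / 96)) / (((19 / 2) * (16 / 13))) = 6097 / 80256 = 0.08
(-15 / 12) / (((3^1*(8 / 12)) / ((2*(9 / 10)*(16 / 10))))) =-9 / 5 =-1.80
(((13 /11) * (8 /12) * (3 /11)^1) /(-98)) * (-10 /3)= 130 /17787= 0.01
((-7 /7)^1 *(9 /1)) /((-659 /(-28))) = -0.38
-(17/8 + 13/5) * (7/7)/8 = -189/320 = -0.59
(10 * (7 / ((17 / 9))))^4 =157529610000 / 83521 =1886107.81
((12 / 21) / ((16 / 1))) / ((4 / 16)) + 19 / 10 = 2.04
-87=-87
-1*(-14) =14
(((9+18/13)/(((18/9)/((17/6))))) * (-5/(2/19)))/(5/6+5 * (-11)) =12.90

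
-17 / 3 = -5.67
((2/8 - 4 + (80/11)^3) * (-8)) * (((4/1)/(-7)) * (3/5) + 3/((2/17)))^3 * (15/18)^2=-246116652752463/7304528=-33693710.63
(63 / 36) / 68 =7 / 272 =0.03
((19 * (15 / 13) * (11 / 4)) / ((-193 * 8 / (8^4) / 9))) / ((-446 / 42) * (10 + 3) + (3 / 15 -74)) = 94802400 / 13952549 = 6.79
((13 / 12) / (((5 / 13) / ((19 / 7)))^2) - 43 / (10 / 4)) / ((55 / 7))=540277 / 115500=4.68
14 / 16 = 7 / 8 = 0.88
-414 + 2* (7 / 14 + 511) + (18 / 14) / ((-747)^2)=264310264 / 434007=609.00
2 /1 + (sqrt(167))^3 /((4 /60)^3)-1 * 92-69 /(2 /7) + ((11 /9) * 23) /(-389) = 7283308.62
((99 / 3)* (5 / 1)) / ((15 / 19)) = 209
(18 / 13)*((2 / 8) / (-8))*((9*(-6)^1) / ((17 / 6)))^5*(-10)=-20083878149760 / 18458141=-1088076.97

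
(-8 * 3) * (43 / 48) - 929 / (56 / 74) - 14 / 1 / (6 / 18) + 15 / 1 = -35731 / 28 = -1276.11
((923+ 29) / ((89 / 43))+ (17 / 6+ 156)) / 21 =330433 / 11214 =29.47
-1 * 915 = -915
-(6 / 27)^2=-4 / 81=-0.05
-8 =-8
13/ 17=0.76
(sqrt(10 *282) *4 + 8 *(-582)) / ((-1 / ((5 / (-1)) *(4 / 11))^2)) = 1862400 / 121 -3200 *sqrt(705) / 121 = 14689.54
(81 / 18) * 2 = 9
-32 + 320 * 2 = 608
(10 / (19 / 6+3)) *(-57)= -3420 / 37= -92.43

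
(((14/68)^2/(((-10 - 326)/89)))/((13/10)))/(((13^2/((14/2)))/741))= -414295/1562912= -0.27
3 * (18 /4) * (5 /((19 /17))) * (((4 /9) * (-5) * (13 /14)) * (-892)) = 14784900 /133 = 111164.66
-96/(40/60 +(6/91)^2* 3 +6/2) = -2384928/91415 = -26.09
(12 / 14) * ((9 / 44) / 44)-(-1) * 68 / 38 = 230897 / 128744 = 1.79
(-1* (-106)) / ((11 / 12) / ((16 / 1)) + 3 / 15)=101760 / 247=411.98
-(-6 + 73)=-67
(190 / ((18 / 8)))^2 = 7130.86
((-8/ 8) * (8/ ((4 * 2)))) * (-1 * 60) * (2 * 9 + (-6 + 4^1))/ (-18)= -160/ 3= -53.33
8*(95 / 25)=152 / 5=30.40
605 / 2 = 302.50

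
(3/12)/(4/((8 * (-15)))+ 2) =15/118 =0.13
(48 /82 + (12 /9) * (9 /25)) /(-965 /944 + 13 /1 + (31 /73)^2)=5493388992 /62691241675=0.09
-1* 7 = -7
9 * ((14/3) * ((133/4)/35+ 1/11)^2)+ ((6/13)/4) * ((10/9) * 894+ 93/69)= 1159736339/7235800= 160.28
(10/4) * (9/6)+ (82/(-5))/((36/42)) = -923/60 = -15.38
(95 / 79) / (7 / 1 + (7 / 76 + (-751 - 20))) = -7220 / 4586503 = -0.00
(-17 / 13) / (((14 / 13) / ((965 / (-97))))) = 16405 / 1358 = 12.08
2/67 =0.03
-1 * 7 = -7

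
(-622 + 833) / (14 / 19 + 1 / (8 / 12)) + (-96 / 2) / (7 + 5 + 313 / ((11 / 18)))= 7697818 / 81685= 94.24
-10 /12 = -5 /6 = -0.83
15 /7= 2.14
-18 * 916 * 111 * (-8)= 14641344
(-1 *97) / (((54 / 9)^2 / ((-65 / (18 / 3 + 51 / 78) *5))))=409825 / 3114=131.61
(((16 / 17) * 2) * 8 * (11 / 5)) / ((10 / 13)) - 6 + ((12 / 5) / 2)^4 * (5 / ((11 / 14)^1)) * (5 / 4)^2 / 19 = 3388976 / 88825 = 38.15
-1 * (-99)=99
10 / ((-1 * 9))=-10 / 9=-1.11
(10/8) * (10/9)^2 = 125/81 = 1.54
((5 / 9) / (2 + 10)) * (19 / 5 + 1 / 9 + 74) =1753 / 486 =3.61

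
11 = 11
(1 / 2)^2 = 1 / 4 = 0.25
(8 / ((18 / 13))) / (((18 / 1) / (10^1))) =260 / 81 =3.21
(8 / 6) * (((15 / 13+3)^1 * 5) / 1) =360 / 13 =27.69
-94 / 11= -8.55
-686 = -686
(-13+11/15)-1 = -199/15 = -13.27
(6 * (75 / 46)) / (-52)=-0.19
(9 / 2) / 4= 9 / 8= 1.12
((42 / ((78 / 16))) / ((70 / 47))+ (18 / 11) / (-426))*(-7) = -2054227 / 50765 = -40.47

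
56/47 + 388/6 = 9286/141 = 65.86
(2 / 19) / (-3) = -2 / 57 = -0.04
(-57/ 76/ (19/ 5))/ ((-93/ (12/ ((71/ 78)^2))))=91260/ 2969149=0.03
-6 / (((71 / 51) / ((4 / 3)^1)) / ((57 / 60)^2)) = -18411 / 3550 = -5.19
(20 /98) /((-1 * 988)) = -5 /24206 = -0.00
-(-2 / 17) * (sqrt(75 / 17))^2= 150 / 289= 0.52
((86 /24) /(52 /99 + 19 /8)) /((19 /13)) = 36894 /43643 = 0.85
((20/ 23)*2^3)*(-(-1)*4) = 640/ 23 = 27.83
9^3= 729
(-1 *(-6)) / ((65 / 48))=288 / 65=4.43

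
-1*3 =-3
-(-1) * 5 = 5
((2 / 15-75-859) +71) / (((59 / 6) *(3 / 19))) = -491834 / 885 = -555.74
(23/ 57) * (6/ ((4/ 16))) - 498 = -9278/ 19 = -488.32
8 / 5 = 1.60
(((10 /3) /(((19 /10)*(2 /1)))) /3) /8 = 25 /684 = 0.04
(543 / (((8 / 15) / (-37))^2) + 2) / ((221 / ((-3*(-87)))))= 43654260483 / 14144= 3086415.48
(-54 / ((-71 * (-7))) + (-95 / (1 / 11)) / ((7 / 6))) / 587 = -1.53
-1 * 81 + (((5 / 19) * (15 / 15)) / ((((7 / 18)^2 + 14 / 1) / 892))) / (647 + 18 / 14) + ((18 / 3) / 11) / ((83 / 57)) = -415589208399 / 5156204933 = -80.60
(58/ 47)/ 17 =58/ 799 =0.07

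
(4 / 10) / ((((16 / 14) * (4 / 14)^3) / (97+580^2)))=807929297 / 160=5049558.11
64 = 64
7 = 7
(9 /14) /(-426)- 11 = -21871 /1988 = -11.00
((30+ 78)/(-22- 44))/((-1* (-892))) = -0.00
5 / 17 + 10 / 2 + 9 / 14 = 1413 / 238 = 5.94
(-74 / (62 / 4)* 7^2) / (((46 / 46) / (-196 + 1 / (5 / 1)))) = 7099708 / 155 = 45804.57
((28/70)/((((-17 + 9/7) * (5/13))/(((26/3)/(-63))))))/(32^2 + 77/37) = 12506/1409450625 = 0.00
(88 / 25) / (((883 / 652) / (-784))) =-44982784 / 22075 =-2037.73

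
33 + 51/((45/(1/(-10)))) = 32.89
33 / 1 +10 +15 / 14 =617 / 14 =44.07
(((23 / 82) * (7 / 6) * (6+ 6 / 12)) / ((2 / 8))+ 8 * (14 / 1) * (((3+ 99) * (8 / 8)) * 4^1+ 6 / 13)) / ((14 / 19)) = 397176893 / 6396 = 62097.70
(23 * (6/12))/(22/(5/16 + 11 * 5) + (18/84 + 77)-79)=-142485/17197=-8.29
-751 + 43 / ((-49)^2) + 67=-1642241 / 2401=-683.98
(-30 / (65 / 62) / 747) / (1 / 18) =-744 / 1079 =-0.69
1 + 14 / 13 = 27 / 13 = 2.08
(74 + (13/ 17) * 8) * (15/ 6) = 3405/ 17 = 200.29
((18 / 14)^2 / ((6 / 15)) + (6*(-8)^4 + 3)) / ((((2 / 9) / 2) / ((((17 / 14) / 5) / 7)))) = 368599491 / 48020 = 7675.96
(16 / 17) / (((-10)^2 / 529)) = 2116 / 425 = 4.98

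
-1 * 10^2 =-100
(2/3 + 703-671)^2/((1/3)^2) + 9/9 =9605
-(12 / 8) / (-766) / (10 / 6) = 9 / 7660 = 0.00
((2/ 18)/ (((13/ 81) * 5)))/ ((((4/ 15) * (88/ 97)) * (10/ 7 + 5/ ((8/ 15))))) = 18333/ 346060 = 0.05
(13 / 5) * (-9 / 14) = -117 / 70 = -1.67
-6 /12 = -1 /2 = -0.50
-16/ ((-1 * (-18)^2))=4/ 81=0.05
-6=-6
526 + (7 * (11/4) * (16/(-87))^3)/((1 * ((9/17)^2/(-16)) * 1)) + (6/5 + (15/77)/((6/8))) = 10971973582016/20535416055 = 534.30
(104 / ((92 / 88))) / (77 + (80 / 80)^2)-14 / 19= 706 / 1311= 0.54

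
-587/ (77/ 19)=-11153/ 77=-144.84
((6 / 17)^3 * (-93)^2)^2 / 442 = 1745055728928 / 5334402749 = 327.13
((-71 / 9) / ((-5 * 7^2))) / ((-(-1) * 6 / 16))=568 / 6615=0.09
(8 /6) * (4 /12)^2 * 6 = 8 /9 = 0.89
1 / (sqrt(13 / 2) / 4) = 1.57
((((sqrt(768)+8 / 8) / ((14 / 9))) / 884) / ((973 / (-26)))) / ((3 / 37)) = -444 * sqrt(3) / 115787 -111 / 463148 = -0.01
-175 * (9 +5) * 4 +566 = -9234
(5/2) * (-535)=-2675/2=-1337.50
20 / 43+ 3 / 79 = 1709 / 3397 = 0.50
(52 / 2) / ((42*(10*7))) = 13 / 1470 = 0.01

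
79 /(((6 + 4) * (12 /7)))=553 /120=4.61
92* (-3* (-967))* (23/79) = 6138516/79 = 77702.73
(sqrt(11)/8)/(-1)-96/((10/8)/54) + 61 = -20431/5-sqrt(11)/8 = -4086.61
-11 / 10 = -1.10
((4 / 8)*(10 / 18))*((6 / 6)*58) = 145 / 9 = 16.11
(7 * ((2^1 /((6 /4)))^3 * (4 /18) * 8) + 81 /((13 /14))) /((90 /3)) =184373 /47385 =3.89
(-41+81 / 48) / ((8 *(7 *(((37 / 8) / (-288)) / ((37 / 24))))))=1887 / 28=67.39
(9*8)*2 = 144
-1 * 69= -69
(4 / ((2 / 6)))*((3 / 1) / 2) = 18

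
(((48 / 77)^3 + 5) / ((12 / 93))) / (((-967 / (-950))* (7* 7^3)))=35240709325 / 2119926507622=0.02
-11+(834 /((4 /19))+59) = 8019 /2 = 4009.50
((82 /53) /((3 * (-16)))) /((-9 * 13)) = 41 /148824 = 0.00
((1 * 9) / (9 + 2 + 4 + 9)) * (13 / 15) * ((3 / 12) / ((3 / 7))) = 0.19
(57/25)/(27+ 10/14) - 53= -256651/4850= -52.92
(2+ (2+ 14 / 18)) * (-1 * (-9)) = 43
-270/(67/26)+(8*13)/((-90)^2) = -14213758/135675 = -104.76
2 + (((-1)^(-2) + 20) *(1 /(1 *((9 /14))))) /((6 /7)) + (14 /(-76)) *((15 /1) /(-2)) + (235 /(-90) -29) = 751 /76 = 9.88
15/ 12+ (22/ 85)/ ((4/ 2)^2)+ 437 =438.31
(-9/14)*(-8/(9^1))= 0.57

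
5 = 5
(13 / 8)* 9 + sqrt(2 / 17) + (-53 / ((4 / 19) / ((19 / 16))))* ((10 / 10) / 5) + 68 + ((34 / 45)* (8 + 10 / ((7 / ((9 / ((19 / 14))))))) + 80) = sqrt(34) / 17 + 6349529 / 54720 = 116.38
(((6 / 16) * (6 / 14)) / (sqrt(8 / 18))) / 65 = 27 / 7280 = 0.00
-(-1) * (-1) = -1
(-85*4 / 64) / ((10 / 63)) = -1071 / 32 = -33.47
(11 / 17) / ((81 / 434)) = 3.47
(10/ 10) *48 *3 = 144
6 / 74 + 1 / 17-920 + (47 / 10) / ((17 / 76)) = -2826878 / 3145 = -898.85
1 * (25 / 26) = 25 / 26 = 0.96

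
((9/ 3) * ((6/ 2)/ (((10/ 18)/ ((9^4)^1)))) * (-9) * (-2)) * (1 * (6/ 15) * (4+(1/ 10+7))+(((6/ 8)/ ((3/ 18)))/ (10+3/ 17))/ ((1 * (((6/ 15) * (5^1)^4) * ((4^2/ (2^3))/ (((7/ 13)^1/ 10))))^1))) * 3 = 1432834085508597/ 56225000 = 25483932.16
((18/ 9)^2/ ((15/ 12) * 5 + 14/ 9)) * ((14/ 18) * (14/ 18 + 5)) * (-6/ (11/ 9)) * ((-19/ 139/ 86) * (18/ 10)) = 2987712/ 92374535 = 0.03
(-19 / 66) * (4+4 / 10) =-19 / 15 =-1.27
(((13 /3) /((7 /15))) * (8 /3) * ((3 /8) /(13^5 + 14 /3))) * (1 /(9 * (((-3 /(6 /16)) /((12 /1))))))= -65 /15594502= -0.00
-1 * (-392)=392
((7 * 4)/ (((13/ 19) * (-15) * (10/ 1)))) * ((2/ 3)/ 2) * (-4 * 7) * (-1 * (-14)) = 104272/ 2925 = 35.65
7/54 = 0.13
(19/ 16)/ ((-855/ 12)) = -1/ 60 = -0.02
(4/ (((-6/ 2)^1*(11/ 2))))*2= -16/ 33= -0.48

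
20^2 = 400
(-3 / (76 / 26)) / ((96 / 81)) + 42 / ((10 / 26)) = 658671 / 6080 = 108.33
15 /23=0.65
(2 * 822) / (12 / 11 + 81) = 6028 / 301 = 20.03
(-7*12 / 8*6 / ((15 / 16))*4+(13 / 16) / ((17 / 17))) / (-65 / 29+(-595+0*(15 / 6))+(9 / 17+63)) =960857 / 1913600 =0.50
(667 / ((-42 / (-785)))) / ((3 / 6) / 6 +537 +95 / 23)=4817074 / 209125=23.03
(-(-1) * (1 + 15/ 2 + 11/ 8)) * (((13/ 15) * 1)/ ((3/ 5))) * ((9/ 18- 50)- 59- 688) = -181779/ 16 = -11361.19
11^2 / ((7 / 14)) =242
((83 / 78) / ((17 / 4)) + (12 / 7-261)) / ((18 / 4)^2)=-12.79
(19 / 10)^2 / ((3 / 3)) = 361 / 100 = 3.61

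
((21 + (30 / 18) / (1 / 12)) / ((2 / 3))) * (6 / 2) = 369 / 2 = 184.50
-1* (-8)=8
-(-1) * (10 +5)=15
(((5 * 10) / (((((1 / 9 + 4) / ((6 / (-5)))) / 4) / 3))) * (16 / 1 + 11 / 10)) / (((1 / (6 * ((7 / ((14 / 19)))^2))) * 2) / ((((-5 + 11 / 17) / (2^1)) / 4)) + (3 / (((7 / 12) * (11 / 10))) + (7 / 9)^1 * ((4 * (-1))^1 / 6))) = -41581754676 / 57621349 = -721.64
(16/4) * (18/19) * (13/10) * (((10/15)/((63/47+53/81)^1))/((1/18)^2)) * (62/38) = 5965051248/6853585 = 870.35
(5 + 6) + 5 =16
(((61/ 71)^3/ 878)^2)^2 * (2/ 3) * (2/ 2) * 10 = 13271744871487930791605/ 7313739904550078599757178710396172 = 0.00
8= 8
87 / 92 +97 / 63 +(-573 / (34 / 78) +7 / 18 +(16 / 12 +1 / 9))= -129097685 / 98532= -1310.21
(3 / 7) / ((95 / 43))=129 / 665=0.19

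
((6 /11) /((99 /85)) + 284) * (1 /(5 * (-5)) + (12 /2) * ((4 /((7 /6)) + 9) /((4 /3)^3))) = 9084526081 /1016400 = 8937.94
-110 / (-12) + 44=319 / 6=53.17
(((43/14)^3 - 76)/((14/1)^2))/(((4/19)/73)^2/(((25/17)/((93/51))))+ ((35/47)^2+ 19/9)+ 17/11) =-0.06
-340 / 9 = -37.78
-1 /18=-0.06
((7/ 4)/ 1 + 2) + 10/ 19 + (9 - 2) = 857/ 76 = 11.28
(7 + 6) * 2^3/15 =104/15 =6.93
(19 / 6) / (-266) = -1 / 84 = -0.01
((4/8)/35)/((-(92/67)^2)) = -4489/592480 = -0.01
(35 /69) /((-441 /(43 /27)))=-215 /117369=-0.00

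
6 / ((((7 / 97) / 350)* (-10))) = -2910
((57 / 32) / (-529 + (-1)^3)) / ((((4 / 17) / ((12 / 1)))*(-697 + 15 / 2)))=2907 / 11693920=0.00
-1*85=-85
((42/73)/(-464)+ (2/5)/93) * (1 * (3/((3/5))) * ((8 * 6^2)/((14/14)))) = 289284/65627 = 4.41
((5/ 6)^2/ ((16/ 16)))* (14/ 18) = 175/ 324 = 0.54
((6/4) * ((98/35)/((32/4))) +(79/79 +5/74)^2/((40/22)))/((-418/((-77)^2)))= -67994311/4161760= -16.34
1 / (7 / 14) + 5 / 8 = 21 / 8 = 2.62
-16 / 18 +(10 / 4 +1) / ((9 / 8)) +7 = 83 / 9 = 9.22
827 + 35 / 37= 30634 / 37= 827.95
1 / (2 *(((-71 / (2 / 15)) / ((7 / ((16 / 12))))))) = -7 / 1420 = -0.00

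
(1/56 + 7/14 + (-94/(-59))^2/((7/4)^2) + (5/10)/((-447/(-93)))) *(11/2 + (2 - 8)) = -294960555/406636496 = -0.73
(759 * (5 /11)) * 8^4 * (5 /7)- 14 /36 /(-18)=2289254449 /2268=1009371.45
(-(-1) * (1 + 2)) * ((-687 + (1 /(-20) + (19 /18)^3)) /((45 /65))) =-260001079 /87480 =-2972.12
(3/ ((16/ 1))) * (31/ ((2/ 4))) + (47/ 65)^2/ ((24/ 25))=6170/ 507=12.17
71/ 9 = 7.89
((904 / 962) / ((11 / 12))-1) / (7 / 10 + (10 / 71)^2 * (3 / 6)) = 6704530 / 189349017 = 0.04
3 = 3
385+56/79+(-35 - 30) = 25336/79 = 320.71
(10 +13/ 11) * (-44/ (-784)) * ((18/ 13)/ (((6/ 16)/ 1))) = 1476/ 637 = 2.32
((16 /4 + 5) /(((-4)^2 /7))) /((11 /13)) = 819 /176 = 4.65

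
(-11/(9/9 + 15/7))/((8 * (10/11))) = -77/160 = -0.48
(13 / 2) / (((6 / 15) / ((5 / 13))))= 25 / 4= 6.25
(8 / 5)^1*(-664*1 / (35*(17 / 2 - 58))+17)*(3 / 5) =481864 / 28875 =16.69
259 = 259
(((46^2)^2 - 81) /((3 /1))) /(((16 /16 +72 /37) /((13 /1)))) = 2153617375 /327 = 6585985.86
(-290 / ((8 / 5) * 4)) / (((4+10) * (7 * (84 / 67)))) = -48575 / 131712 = -0.37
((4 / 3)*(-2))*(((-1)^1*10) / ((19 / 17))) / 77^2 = 1360 / 337953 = 0.00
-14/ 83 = -0.17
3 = 3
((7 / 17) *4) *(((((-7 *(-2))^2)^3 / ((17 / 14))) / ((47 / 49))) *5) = 723136637440 / 13583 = 53238359.53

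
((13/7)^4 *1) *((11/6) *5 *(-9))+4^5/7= -4010101/4802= -835.09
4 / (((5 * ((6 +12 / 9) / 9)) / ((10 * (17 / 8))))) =459 / 22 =20.86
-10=-10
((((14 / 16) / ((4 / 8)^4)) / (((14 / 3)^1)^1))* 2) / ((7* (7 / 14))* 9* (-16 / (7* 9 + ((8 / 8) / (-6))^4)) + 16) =244947 / 326600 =0.75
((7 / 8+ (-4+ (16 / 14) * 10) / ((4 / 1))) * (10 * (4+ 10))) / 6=255 / 4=63.75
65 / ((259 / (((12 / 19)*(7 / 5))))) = 156 / 703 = 0.22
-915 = -915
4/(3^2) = 4/9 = 0.44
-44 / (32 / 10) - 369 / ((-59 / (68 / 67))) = -117047 / 15812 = -7.40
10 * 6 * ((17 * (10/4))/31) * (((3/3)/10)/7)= 255/217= 1.18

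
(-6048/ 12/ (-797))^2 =254016/ 635209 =0.40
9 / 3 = 3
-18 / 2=-9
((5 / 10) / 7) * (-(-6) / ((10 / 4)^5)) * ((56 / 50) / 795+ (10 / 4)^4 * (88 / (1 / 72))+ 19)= 157422084896 / 144921875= 1086.25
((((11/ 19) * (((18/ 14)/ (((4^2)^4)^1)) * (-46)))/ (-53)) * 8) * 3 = 6831/ 28872704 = 0.00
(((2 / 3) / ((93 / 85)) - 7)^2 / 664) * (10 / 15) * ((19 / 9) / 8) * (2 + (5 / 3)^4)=47536917817 / 452152837152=0.11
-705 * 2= -1410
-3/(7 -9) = 3/2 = 1.50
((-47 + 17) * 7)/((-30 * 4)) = 7/4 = 1.75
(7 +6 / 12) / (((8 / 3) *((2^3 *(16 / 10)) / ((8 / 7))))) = 225 / 896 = 0.25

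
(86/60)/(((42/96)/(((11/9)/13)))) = 3784/12285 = 0.31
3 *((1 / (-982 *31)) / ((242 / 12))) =-9 / 1841741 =-0.00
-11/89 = -0.12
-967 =-967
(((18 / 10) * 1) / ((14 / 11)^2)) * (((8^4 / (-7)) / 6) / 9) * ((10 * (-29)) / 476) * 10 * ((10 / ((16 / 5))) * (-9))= -84216000 / 40817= -2063.26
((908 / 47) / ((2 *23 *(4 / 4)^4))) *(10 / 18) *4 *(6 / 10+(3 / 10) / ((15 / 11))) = 37228 / 48645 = 0.77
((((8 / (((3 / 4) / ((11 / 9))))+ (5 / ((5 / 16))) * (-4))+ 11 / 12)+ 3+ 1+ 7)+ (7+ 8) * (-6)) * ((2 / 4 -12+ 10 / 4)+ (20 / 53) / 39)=258991271 / 223236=1160.17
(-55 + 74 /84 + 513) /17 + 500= 376273 /714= 526.99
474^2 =224676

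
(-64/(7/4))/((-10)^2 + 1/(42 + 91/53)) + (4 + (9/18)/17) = 28869137/7879602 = 3.66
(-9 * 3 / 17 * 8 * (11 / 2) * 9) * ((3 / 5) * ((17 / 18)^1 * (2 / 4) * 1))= -891 / 5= -178.20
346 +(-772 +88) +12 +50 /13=-4188 /13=-322.15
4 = 4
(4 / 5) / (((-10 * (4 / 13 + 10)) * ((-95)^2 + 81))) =-13 / 15252550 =-0.00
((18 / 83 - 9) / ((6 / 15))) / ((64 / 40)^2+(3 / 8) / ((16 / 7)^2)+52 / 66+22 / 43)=-132409728000 / 23706359819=-5.59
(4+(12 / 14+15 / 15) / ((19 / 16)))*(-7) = -740 / 19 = -38.95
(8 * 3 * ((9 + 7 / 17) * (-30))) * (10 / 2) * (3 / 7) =-1728000 / 119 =-14521.01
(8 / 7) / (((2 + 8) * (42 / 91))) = 0.25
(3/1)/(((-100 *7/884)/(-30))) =3978/35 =113.66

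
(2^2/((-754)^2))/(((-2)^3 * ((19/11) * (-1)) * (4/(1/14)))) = 11/1209802048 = 0.00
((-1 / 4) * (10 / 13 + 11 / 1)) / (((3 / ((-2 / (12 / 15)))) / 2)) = 255 / 52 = 4.90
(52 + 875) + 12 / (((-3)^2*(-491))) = 1365467 / 1473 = 927.00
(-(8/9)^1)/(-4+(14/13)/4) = 208/873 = 0.24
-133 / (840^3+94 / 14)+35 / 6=145212476059 / 24893568282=5.83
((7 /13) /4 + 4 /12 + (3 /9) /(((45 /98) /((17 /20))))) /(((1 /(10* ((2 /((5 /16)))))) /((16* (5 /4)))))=2437312 /1755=1388.78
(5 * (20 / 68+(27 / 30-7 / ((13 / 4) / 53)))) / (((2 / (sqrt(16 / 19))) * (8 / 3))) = -39417 * sqrt(19) / 1768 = -97.18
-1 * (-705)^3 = 350402625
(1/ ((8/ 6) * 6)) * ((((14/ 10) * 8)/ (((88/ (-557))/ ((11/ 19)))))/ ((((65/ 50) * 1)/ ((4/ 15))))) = -3899/ 3705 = -1.05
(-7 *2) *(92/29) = -44.41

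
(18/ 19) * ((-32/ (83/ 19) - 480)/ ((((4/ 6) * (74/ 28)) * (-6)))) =2548224/ 58349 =43.67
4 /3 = 1.33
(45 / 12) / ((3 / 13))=65 / 4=16.25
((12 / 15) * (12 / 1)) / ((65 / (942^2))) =42593472 / 325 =131056.84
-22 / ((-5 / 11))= 242 / 5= 48.40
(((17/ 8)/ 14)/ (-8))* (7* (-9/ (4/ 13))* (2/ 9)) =221/ 256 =0.86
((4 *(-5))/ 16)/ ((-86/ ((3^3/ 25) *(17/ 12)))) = 153/ 6880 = 0.02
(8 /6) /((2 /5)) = 10 /3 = 3.33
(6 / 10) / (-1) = -3 / 5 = -0.60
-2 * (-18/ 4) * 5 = 45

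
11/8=1.38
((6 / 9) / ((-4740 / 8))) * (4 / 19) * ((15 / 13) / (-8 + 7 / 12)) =64 / 1736657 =0.00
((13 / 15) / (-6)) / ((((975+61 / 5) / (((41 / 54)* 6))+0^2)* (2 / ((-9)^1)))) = 533 / 177696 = 0.00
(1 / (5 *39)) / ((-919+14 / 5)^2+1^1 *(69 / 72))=40 / 6547502507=0.00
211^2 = 44521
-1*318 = -318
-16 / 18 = -8 / 9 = -0.89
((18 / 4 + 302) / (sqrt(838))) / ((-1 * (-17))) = 613 * sqrt(838) / 28492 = 0.62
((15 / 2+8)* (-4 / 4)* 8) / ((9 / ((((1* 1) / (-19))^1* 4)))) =496 / 171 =2.90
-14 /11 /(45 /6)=-28 /165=-0.17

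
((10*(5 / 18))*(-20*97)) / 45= -9700 / 81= -119.75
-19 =-19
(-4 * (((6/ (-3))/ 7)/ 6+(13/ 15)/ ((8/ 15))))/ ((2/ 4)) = -265/ 21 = -12.62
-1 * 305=-305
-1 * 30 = -30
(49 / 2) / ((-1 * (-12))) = 49 / 24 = 2.04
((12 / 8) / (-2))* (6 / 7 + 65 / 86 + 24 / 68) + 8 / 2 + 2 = 185259 / 40936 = 4.53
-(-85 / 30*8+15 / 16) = 1043 / 48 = 21.73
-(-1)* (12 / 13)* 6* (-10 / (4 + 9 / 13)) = -11.80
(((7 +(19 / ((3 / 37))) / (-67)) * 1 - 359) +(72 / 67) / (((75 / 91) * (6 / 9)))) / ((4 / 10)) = -1776547 / 2010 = -883.85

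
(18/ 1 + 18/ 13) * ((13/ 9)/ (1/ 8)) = 224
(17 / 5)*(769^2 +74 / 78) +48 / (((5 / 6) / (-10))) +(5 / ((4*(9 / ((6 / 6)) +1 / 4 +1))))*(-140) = 16070250232 / 7995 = 2010037.55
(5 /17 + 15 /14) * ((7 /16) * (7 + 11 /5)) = 5.50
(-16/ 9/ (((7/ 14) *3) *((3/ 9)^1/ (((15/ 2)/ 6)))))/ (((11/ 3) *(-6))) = 0.20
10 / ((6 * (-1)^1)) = -1.67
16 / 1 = 16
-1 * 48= -48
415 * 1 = 415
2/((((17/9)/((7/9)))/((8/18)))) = 56/153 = 0.37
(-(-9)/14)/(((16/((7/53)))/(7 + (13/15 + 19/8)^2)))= 4757/51200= 0.09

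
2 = 2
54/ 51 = 18/ 17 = 1.06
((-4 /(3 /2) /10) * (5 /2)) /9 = -2 /27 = -0.07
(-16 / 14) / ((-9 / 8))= 1.02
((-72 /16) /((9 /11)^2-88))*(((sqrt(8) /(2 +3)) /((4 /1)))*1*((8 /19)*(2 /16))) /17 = 1089*sqrt(2) /68262820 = 0.00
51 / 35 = 1.46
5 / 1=5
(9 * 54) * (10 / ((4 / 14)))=17010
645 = 645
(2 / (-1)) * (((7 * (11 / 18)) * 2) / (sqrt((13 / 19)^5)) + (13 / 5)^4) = -57122 / 625 - 55594 * sqrt(247) / 19773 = -135.58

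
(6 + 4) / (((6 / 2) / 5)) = 50 / 3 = 16.67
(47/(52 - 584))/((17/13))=-611/9044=-0.07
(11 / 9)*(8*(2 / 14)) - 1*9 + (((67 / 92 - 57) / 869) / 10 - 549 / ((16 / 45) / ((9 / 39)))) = -476586202921 / 1309548240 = -363.93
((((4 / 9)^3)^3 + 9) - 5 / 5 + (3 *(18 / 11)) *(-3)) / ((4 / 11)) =-14333116301 / 774840978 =-18.50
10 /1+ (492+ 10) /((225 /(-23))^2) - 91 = -3835067 /50625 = -75.75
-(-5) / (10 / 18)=9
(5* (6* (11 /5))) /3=22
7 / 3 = 2.33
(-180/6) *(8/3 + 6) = -260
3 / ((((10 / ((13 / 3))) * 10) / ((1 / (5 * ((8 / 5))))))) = 13 / 800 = 0.02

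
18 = 18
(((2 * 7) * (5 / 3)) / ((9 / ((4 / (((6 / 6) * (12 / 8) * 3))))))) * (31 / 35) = 496 / 243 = 2.04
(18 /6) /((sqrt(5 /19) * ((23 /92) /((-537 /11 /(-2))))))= 3222 * sqrt(95) /55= 570.98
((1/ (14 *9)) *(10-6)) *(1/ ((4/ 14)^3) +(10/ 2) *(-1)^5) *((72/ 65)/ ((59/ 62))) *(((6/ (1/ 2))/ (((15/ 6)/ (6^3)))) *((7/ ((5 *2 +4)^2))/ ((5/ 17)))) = 827786304/ 4697875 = 176.20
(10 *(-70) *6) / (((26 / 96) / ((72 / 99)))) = -1612800 / 143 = -11278.32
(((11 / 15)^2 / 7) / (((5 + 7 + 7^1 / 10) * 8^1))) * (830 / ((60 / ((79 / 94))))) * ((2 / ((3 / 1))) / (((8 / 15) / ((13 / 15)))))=10314161 / 1083015360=0.01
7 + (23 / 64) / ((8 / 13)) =3883 / 512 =7.58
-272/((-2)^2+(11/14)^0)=-272/5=-54.40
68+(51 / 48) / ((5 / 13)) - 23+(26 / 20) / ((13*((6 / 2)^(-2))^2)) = 4469 / 80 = 55.86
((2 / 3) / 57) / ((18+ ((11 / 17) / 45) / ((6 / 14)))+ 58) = 510 / 3315443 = 0.00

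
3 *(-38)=-114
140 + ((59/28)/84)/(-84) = 27659461/197568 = 140.00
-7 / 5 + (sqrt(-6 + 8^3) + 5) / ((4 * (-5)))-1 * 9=-213 / 20-sqrt(506) / 20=-11.77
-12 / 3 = -4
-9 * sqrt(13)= -32.45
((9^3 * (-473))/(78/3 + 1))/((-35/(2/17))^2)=-51084/354025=-0.14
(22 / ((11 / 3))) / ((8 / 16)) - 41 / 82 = 23 / 2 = 11.50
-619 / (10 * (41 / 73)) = -45187 / 410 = -110.21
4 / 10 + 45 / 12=4.15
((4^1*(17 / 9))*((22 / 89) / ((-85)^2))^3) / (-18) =-21296 / 1266833886313640625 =-0.00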